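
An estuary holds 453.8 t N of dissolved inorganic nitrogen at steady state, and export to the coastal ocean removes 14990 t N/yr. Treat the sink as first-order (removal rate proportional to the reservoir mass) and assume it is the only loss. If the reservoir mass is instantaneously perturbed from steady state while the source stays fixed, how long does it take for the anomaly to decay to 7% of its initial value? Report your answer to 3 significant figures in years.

0.0805 yr

For a linear reservoir the anomaly decays as exp(−t/τ) with τ = M/F = 453.8/14990 = 0.03027 yr.
exp(−t/τ) = 0.07 ⇒ t = −τ ln(0.07) = 0.03027 × 2.659 = 0.08051 yr.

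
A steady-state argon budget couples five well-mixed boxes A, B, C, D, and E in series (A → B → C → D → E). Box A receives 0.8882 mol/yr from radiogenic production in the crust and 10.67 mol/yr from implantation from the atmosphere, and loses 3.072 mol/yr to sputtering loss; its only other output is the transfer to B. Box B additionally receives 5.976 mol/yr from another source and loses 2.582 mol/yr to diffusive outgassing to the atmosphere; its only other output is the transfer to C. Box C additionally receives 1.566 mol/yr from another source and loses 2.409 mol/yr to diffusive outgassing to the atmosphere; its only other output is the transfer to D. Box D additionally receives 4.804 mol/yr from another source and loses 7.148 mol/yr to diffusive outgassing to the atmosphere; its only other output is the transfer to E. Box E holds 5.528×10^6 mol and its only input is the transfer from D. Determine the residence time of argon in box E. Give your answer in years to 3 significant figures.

636000 yr

Box A: F(A→B) = (0.8882 + 10.67) − 3.072 = 8.4862 mol/yr.
Box B: F(B→C) = (8.4862 + 5.976) − 2.582 = 11.880 mol/yr.
Box C: F(C→D) = (11.880 + 1.566) − 2.409 = 11.037 mol/yr.
Box D: F(D→E) = (11.037 + 4.804) − 7.148 = 8.6932 mol/yr.
Box E throughput = its input = 8.6932 mol/yr; τ = 5.528×10^6 / 8.6932 = 635900 yr.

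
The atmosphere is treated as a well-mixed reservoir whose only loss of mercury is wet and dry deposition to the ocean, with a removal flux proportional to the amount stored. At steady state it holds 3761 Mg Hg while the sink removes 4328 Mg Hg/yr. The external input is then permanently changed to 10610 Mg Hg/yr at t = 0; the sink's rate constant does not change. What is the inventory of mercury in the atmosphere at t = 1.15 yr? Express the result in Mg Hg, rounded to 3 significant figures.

7770 Mg Hg

The sink rate constant is k = F₀/M₀ = 4328/3761 = 1.151 yr⁻¹.
Solving dM/dt = F₁ − kM with M(0) = M₀ gives M(t) = F₁/k + (M₀ − F₁/k)·e^(−kt).
F₁/k = 10610/1.151 = 9220.0 Mg Hg; kt = 1.151 × 1.15 = 1.323, e^(−kt) = 0.2662.
M(1.15) = 9220.0 + (3761 − 9220.0) × 0.2662 = 9220.0 − 1453 = 7766.6 Mg Hg.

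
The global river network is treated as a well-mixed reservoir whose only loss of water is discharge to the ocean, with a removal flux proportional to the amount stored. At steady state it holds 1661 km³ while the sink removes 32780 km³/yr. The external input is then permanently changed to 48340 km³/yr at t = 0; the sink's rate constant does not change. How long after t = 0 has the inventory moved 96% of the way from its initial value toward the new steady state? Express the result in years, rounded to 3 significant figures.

0.163 yr

τ = M₀/F₀ = 1661/32780 = 0.05067 yr.
The remaining gap fraction is e^(−t/τ); 96% covered ⇒ e^(−t/τ) = 0.0400.
t = −τ ln(0.0400) = 0.05067 × 3.219 = 0.1631 yr.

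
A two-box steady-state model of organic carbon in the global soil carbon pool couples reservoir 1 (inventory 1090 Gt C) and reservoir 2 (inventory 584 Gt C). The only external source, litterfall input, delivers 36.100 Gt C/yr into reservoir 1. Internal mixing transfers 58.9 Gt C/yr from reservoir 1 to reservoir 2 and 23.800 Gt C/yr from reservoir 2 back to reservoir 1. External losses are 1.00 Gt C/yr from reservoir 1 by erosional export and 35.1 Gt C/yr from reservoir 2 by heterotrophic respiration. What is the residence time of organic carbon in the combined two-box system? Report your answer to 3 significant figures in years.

For the system as a whole, the A↔B exchange is internal and contributes nothing to the throughput; only the external sinks remove mass.
M_total = 1090 + 584 = 1674.0 Gt C.
ΣF_external_out = 1.00 + 35.1 = 36.100 Gt C/yr.
τ = M_total / ΣF_ext = 1674.0 / 36.100 = 46.37 yr.

46.4 yr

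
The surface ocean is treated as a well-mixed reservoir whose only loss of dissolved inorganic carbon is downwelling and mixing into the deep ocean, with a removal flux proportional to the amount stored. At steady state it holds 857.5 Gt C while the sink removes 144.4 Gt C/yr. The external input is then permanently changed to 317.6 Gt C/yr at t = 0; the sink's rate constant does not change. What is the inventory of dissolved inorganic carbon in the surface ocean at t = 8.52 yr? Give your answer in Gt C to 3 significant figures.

1640 Gt C

τ = M₀/F₀ = 857.5/144.4 = 5.938 yr; rate constant k = 1/τ.
New steady state M_∞ = F₁/k = F₁·τ = 317.6 × 5.938 = 1886.0 Gt C.
M(t) = M_∞ + (M₀ − M_∞)·e^(−t/τ); t/τ = 8.52/5.938 = 1.435, so e^(−t/τ) = 0.2382.
M(t) = 1886.0 − 1029 × 0.2382 = 1641.1 Gt C.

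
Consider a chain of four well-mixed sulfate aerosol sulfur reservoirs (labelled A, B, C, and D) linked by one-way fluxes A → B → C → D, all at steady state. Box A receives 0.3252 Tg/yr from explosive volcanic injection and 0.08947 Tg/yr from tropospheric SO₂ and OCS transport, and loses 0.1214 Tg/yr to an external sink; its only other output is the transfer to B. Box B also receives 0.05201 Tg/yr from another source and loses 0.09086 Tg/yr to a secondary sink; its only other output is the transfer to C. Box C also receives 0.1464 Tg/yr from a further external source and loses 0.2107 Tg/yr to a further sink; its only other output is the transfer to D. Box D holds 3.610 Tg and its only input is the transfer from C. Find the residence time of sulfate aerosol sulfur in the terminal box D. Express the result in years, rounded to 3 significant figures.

19.0 yr

Box A: F(A→B) = (0.3252 + 0.08947) − 0.1214 = 0.29327 Tg/yr.
Box B: F(B→C) = (0.29327 + 0.05201) − 0.09086 = 0.25442 Tg/yr.
Box C: F(C→D) = (0.25442 + 0.1464) − 0.2107 = 0.19012 Tg/yr.
Box D throughput = its input = 0.19012 Tg/yr; τ = 3.610 / 0.19012 = 18.99 yr.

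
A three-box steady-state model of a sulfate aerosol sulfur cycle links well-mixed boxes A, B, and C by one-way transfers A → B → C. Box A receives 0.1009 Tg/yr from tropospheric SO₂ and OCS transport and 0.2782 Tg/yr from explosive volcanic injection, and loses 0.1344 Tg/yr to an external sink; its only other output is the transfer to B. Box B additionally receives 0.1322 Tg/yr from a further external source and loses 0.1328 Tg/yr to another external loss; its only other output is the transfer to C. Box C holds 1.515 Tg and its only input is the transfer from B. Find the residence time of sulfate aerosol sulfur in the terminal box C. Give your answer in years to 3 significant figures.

6.21 yr

Box A: F(A→B) = (0.1009 + 0.2782) − 0.1344 = 0.24470 Tg/yr.
Box B: F(B→C) = (0.24470 + 0.1322) − 0.1328 = 0.24410 Tg/yr.
Box C throughput = its input = 0.24410 Tg/yr; τ = 1.515 / 0.24410 = 6.206 yr.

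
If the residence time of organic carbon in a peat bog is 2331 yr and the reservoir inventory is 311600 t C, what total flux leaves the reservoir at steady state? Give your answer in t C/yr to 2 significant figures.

130 t C/yr

F = M / τ = 311600 / 2331 = 133.7 t C/yr.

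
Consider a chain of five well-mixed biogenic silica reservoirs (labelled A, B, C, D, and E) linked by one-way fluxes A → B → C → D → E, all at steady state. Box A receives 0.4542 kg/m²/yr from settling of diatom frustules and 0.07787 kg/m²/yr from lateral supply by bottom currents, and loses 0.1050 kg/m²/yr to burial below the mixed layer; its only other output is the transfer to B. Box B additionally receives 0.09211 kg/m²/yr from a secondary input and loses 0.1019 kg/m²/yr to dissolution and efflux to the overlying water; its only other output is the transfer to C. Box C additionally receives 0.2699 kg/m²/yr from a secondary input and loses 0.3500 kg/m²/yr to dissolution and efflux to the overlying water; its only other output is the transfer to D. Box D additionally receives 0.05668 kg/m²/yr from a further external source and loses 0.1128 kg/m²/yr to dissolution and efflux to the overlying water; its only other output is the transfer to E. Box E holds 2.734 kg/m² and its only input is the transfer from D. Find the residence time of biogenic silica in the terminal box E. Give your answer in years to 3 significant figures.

Box A: F(A→B) = (0.4542 + 0.07787) − 0.1050 = 0.42707 kg/m²/yr.
Box B: F(B→C) = (0.42707 + 0.09211) − 0.1019 = 0.41728 kg/m²/yr.
Box C: F(C→D) = (0.41728 + 0.2699) − 0.3500 = 0.33718 kg/m²/yr.
Box D: F(D→E) = (0.33718 + 0.05668) − 0.1128 = 0.28106 kg/m²/yr.
Box E throughput = its input = 0.28106 kg/m²/yr; τ = 2.734 / 0.28106 = 9.727 yr.

9.73 yr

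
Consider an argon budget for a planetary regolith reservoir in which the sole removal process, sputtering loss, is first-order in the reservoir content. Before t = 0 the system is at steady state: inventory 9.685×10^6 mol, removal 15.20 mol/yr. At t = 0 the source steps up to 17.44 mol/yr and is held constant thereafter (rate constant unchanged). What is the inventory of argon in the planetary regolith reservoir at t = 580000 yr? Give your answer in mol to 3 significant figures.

Residence time τ = M₀/F₀ = 637200 yr. The eventual steady state is M_∞ = M₀·(F₁/F₀) = 9.685×10^6 × 17.44/15.20 = 1.1112×10^7 mol.
The anomaly ΔM(t) = M(t) − M_∞ decays as ΔM₀·e^(−t/τ) with ΔM₀ = 9.685×10^6 − 1.1112×10^7 = −1.427×10^6 mol.
At t = 580000 yr, e^(−t/τ) = e^(−0.9103) = 0.4024, so ΔM = −574400 mol and M = 1.1112×10^7 − 574400 = 1.0538×10^7 mol.

1.05×10^7 mol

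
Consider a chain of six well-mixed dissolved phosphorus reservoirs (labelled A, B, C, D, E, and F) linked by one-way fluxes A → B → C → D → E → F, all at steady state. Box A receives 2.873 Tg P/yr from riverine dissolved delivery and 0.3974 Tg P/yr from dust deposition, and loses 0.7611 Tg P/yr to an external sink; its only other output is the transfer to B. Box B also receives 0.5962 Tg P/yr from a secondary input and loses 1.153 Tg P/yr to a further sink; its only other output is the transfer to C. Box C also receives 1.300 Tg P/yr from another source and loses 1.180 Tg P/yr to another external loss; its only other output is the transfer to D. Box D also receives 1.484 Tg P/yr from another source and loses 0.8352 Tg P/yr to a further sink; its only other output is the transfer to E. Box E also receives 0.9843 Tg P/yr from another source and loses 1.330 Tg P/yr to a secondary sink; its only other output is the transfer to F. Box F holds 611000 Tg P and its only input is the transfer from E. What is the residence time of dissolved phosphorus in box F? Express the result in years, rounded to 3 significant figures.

257000 yr

Box A: F(A→B) = (2.873 + 0.3974) − 0.7611 = 2.5093 Tg P/yr.
Box B: F(B→C) = (2.5093 + 0.5962) − 1.153 = 1.9525 Tg P/yr.
Box C: F(C→D) = (1.9525 + 1.300) − 1.180 = 2.0725 Tg P/yr.
Box D: F(D→E) = (2.0725 + 1.484) − 0.8352 = 2.7213 Tg P/yr.
Box E: F(E→F) = (2.7213 + 0.9843) − 1.330 = 2.3756 Tg P/yr.
Box F throughput = its input = 2.3756 Tg P/yr; τ = 611000 / 2.3756 = 257200 yr.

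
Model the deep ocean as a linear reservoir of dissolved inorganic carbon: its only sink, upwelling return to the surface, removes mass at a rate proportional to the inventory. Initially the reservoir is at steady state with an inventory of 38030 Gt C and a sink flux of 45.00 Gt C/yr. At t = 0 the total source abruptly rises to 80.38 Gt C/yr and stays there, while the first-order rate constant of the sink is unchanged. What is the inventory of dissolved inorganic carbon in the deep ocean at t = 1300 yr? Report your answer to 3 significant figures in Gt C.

Residence time τ = M₀/F₀ = 845.1 yr. The eventual steady state is M_∞ = M₀·(F₁/F₀) = 38030 × 80.38/45.00 = 67930 Gt C.
The anomaly ΔM(t) = M(t) − M_∞ decays as ΔM₀·e^(−t/τ) with ΔM₀ = 38030 − 67930 = −29900 Gt C.
At t = 1300 yr, e^(−t/τ) = e^(−1.538) = 0.2148, so ΔM = −6421 Gt C and M = 67930 − 6421 = 61509 Gt C.

61500 Gt C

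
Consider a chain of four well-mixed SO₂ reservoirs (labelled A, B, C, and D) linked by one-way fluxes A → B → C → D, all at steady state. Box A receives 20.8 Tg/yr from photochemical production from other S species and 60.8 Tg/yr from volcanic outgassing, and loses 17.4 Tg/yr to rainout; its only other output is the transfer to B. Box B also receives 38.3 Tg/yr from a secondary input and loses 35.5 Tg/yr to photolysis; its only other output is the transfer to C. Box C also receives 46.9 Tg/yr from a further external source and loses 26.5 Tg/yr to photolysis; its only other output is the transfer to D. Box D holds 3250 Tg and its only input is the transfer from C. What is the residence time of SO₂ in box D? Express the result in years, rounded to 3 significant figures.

Box A: F(A→B) = (20.8 + 60.8) − 17.4 = 64.200 Tg/yr.
Box B: F(B→C) = (64.200 + 38.3) − 35.5 = 67.000 Tg/yr.
Box C: F(C→D) = (67.000 + 46.9) − 26.5 = 87.400 Tg/yr.
Box D throughput = its input = 87.400 Tg/yr; τ = 3250 / 87.400 = 37.19 yr.

37.2 yr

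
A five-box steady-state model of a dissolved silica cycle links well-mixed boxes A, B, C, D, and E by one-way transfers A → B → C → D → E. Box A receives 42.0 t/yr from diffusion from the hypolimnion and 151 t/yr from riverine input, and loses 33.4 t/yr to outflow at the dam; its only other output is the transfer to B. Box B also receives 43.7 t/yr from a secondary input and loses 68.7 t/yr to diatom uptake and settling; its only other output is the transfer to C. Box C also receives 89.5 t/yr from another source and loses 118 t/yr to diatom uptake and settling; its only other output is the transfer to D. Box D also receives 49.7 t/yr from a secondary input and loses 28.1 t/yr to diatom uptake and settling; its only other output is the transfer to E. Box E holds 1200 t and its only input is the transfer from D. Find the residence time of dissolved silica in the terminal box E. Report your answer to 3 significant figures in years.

9.40 yr

Box A: F(A→B) = (42.0 + 151) − 33.4 = 159.60 t/yr.
Box B: F(B→C) = (159.60 + 43.7) − 68.7 = 134.60 t/yr.
Box C: F(C→D) = (134.60 + 89.5) − 118 = 106.10 t/yr.
Box D: F(D→E) = (106.10 + 49.7) − 28.1 = 127.70 t/yr.
Box E throughput = its input = 127.70 t/yr; τ = 1200 / 127.70 = 9.397 yr.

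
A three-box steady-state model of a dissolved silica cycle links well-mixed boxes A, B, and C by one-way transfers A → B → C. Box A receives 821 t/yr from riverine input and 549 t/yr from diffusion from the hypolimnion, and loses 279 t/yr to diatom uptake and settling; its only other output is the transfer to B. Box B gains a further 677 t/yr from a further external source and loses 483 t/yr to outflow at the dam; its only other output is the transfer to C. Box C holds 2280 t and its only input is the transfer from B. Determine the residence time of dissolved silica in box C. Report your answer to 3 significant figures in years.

Box A: F(A→B) = (821 + 549) − 279 = 1091.0 t/yr.
Box B: F(B→C) = (1091.0 + 677) − 483 = 1285.0 t/yr.
Box C throughput = its input = 1285.0 t/yr; τ = 2280 / 1285.0 = 1.774 yr.

1.77 yr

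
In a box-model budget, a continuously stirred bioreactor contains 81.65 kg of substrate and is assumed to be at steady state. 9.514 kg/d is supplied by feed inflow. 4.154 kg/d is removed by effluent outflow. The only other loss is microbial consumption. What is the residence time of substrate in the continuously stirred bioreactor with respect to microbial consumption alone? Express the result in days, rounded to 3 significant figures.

At steady state ΣF_in = ΣF_out.
ΣF_in = 9.5140 kg/d.
Microbial consumption flux = ΣF_in − (4.154) = 9.5140 − 4.154 = 5.360 kg/d.
τ = M / F = 81.65 / 5.360 = 15.23 d.

15.2 d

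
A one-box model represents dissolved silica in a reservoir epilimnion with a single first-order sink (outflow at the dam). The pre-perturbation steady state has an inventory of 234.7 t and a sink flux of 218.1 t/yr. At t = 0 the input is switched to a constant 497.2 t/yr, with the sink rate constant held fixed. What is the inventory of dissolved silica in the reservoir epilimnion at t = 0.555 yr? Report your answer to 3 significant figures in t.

The sink rate constant is k = F₀/M₀ = 218.1/234.7 = 0.9293 yr⁻¹.
Solving dM/dt = F₁ − kM with M(0) = M₀ gives M(t) = F₁/k + (M₀ − F₁/k)·e^(−kt).
F₁/k = 497.2/0.9293 = 535.04 t; kt = 0.9293 × 0.555 = 0.5157, e^(−kt) = 0.5971.
M(0.555) = 535.04 + (234.7 − 535.04) × 0.5971 = 535.04 − 179.3 = 355.72 t.

356 t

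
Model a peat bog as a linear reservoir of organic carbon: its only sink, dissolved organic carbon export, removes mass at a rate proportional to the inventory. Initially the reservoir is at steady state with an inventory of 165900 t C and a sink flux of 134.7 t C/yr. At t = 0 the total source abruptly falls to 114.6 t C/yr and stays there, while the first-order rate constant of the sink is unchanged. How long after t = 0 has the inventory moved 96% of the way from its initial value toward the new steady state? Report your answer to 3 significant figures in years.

3960 yr

τ = M₀/F₀ = 165900/134.7 = 1232 yr.
The remaining gap fraction is e^(−t/τ); 96% covered ⇒ e^(−t/τ) = 0.0400.
t = −τ ln(0.0400) = 1232 × 3.219 = 3964 yr.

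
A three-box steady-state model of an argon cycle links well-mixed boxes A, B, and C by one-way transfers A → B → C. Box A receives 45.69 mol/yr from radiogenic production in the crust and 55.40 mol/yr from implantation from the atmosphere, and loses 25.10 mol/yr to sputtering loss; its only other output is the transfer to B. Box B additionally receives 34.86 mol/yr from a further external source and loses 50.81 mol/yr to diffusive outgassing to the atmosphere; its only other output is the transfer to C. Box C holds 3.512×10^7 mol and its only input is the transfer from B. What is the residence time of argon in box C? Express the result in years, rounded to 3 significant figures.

Box A: F(A→B) = (45.69 + 55.40) − 25.10 = 75.990 mol/yr.
Box B: F(B→C) = (75.990 + 34.86) − 50.81 = 60.040 mol/yr.
Box C throughput = its input = 60.040 mol/yr; τ = 3.512×10^7 / 60.040 = 584900 yr.

585000 yr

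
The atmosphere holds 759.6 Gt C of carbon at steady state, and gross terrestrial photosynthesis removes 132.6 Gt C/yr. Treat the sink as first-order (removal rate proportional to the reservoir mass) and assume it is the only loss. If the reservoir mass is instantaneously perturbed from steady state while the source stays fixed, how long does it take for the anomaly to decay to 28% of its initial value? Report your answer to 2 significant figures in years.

7.3 yr

For a linear reservoir the anomaly decays as exp(−t/τ) with τ = M/F = 759.6/132.6 = 5.729 yr.
exp(−t/τ) = 0.28 ⇒ t = −τ ln(0.28) = 5.729 × 1.273 = 7.292 yr.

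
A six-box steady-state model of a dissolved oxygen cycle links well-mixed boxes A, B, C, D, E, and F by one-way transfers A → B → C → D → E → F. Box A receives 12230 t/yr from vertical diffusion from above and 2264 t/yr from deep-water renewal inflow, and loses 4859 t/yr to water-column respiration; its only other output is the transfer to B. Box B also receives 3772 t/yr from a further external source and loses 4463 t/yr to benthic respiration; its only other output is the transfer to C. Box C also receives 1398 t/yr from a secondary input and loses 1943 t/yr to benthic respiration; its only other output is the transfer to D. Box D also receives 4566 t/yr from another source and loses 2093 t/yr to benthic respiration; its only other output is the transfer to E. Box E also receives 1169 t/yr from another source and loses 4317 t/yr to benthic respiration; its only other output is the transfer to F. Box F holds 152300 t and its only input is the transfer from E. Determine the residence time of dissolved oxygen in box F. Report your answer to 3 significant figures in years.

19.7 yr

Box A: F(A→B) = (12230 + 2264) − 4859 = 9635.0 t/yr.
Box B: F(B→C) = (9635.0 + 3772) − 4463 = 8944.0 t/yr.
Box C: F(C→D) = (8944.0 + 1398) − 1943 = 8399.0 t/yr.
Box D: F(D→E) = (8399.0 + 4566) − 2093 = 10872 t/yr.
Box E: F(E→F) = (10872 + 1169) − 4317 = 7724.0 t/yr.
Box F throughput = its input = 7724.0 t/yr; τ = 152300 / 7724.0 = 19.72 yr.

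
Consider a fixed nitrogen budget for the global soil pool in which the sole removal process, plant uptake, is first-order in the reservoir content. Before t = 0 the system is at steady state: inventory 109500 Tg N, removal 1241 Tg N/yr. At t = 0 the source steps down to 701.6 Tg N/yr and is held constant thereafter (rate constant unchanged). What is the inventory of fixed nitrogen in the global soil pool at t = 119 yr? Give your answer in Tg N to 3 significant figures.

74300 Tg N

τ = M₀/F₀ = 109500/1241 = 88.24 yr; rate constant k = 1/τ.
New steady state M_∞ = F₁/k = F₁·τ = 701.6 × 88.24 = 61906 Tg N.
M(t) = M_∞ + (M₀ − M_∞)·e^(−t/τ); t/τ = 119/88.24 = 1.349, so e^(−t/τ) = 0.2596.
M(t) = 61906 + 47590 × 0.2596 = 74261 Tg N.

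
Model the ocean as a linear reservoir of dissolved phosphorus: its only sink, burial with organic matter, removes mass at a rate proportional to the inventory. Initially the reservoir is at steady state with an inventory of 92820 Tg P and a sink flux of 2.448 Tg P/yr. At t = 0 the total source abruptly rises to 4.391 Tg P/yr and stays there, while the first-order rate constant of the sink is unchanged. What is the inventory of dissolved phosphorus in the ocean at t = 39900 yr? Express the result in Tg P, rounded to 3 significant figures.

The sink rate constant is k = F₀/M₀ = 2.448/92820 = 2.637×10^-5 yr⁻¹.
Solving dM/dt = F₁ − kM with M(0) = M₀ gives M(t) = F₁/k + (M₀ − F₁/k)·e^(−kt).
F₁/k = 4.391/2.637×10^-5 = 166490 Tg P; kt = 2.637×10^-5 × 39900 = 1.052, e^(−kt) = 0.3491.
M(39900) = 166490 + (92820 − 166490) × 0.3491 = 166490 − 25720 = 140770 Tg P.

141000 Tg P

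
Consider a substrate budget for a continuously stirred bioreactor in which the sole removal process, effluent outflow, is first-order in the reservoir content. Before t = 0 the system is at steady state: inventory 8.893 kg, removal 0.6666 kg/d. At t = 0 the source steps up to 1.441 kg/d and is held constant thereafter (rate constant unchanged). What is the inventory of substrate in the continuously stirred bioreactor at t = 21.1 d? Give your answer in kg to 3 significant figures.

τ = M₀/F₀ = 8.893/0.6666 = 13.34 d; rate constant k = 1/τ.
New steady state M_∞ = F₁/k = F₁·τ = 1.441 × 13.34 = 19.224 kg.
M(t) = M_∞ + (M₀ − M_∞)·e^(−t/τ); t/τ = 21.1/13.34 = 1.582, so e^(−t/τ) = 0.2056.
M(t) = 19.224 − 10.33 × 0.2056 = 17.100 kg.

17.1 kg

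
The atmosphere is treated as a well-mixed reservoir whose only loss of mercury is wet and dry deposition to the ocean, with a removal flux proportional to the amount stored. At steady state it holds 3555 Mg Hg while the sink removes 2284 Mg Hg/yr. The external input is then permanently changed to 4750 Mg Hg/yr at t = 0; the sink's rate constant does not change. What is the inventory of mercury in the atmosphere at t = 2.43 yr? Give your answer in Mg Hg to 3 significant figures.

Residence time τ = M₀/F₀ = 1.556 yr. The eventual steady state is M_∞ = M₀·(F₁/F₀) = 3555 × 4750/2284 = 7393.3 Mg Hg.
The anomaly ΔM(t) = M(t) − M_∞ decays as ΔM₀·e^(−t/τ) with ΔM₀ = 3555 − 7393.3 = −3838 Mg Hg.
At t = 2.43 yr, e^(−t/τ) = e^(−1.561) = 0.2099, so ΔM = −805.6 Mg Hg and M = 7393.3 − 805.6 = 6587.7 Mg Hg.

6590 Mg Hg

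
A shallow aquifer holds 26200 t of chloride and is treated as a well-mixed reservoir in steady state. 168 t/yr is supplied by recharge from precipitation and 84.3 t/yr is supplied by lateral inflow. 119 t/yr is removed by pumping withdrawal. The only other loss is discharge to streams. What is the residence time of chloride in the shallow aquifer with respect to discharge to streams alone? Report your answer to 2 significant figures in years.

200 yr

At steady state ΣF_in = ΣF_out.
ΣF_in = 168 + 84.3 = 252.30 t/yr.
Discharge to streams flux = ΣF_in − (119) = 252.30 − 119.0 = 133.3 t/yr.
τ = M / F = 26200 / 133.3 = 196.5 yr.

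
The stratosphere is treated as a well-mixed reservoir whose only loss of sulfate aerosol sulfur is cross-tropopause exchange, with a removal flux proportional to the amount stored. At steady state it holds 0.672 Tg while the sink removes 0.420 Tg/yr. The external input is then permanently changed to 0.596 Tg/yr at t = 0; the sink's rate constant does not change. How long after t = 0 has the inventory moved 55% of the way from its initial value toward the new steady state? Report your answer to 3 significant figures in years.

τ = M₀/F₀ = 0.672/0.420 = 1.600 yr.
The remaining gap fraction is e^(−t/τ); 55% covered ⇒ e^(−t/τ) = 0.450.
t = −τ ln(0.450) = 1.600 × 0.7985 = 1.278 yr.

1.28 yr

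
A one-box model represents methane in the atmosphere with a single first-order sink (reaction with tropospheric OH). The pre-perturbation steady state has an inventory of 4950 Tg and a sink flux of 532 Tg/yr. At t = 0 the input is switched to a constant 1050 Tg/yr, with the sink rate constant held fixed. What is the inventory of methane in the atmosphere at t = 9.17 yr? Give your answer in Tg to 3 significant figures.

7970 Tg

Residence time τ = M₀/F₀ = 9.305 yr. The eventual steady state is M_∞ = M₀·(F₁/F₀) = 4950 × 1050/532 = 9769.7 Tg.
The anomaly ΔM(t) = M(t) − M_∞ decays as ΔM₀·e^(−t/τ) with ΔM₀ = 4950 − 9769.7 = −4820 Tg.
At t = 9.17 yr, e^(−t/τ) = e^(−0.9855) = 0.3732, so ΔM = −1799 Tg and M = 9769.7 − 1799 = 7970.8 Tg.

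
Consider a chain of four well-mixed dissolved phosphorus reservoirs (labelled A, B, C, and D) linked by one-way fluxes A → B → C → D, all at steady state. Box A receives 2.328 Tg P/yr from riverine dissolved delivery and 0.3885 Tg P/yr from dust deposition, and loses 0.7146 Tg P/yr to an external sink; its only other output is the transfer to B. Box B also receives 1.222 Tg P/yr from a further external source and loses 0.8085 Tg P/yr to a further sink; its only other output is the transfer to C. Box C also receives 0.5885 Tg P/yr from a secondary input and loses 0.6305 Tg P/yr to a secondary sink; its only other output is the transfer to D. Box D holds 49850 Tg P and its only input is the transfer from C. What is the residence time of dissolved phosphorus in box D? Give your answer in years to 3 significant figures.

21000 yr

Box A: F(A→B) = (2.328 + 0.3885) − 0.7146 = 2.0019 Tg P/yr.
Box B: F(B→C) = (2.0019 + 1.222) − 0.8085 = 2.4154 Tg P/yr.
Box C: F(C→D) = (2.4154 + 0.5885) − 0.6305 = 2.3734 Tg P/yr.
Box D throughput = its input = 2.3734 Tg P/yr; τ = 49850 / 2.3734 = 21000 yr.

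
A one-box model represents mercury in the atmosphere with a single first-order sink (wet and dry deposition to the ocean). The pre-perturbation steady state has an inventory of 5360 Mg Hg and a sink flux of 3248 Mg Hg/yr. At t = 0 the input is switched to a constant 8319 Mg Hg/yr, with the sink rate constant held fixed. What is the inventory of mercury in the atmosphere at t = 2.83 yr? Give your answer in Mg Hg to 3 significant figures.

Residence time τ = M₀/F₀ = 1.650 yr. The eventual steady state is M_∞ = M₀·(F₁/F₀) = 5360 × 8319/3248 = 13728 Mg Hg.
The anomaly ΔM(t) = M(t) − M_∞ decays as ΔM₀·e^(−t/τ) with ΔM₀ = 5360 − 13728 = −8368 Mg Hg.
At t = 2.83 yr, e^(−t/τ) = e^(−1.715) = 0.1800, so ΔM = −1506 Mg Hg and M = 13728 − 1506 = 12222 Mg Hg.

12200 Mg Hg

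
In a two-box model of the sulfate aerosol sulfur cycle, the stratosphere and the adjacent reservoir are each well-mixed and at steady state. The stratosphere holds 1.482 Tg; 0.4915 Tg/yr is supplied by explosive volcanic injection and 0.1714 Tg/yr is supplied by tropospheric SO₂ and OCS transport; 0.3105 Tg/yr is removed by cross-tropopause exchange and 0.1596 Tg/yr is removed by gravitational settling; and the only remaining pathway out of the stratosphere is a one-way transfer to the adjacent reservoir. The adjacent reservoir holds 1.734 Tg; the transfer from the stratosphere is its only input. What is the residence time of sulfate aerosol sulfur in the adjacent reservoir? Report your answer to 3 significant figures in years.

8.99 yr

Balance the stratosphere: ΣF_in = 0.4915 + 0.1714 = 0.66290 Tg/yr.
Transfer to the adjacent reservoir = ΣF_in − (0.3105 + 0.1596) = 0.19280 Tg/yr.
At steady state the output of the adjacent reservoir equals its input, 0.19280 Tg/yr.
τ = M / F = 1.734 / 0.19280 = 8.994 yr.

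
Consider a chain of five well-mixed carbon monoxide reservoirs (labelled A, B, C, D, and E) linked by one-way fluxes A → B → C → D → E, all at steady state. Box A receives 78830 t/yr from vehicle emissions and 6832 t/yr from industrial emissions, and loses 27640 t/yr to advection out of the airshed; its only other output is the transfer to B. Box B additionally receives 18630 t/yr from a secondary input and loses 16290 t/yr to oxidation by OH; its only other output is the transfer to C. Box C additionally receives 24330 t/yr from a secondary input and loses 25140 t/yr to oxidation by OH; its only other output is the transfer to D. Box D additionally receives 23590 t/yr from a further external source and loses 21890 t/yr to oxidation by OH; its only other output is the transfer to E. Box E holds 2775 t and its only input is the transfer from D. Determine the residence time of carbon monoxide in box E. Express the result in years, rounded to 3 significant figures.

Box A: F(A→B) = (78830 + 6832) − 27640 = 58022 t/yr.
Box B: F(B→C) = (58022 + 18630) − 16290 = 60362 t/yr.
Box C: F(C→D) = (60362 + 24330) − 25140 = 59552 t/yr.
Box D: F(D→E) = (59552 + 23590) − 21890 = 61252 t/yr.
Box E throughput = its input = 61252 t/yr; τ = 2775 / 61252 = 0.04530 yr.

0.0453 yr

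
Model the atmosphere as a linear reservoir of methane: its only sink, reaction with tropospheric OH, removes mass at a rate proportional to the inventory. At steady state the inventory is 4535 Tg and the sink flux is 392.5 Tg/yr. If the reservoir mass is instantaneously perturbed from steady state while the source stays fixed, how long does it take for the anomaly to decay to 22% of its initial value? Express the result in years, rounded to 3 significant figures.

17.5 yr

For a linear reservoir the anomaly decays as exp(−t/τ) with τ = M/F = 4535/392.5 = 11.55 yr.
exp(−t/τ) = 0.22 ⇒ t = −τ ln(0.22) = 11.55 × 1.514 = 17.49 yr.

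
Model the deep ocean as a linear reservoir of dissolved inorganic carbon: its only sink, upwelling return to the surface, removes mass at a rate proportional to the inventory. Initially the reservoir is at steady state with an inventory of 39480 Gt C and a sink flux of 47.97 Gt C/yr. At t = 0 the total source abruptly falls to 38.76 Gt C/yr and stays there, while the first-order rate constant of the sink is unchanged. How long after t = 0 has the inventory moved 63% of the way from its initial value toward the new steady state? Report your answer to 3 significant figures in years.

τ = M₀/F₀ = 39480/47.97 = 823.0 yr.
The remaining gap fraction is e^(−t/τ); 63% covered ⇒ e^(−t/τ) = 0.370.
t = −τ ln(0.370) = 823.0 × 0.9943 = 818.3 yr.

818 yr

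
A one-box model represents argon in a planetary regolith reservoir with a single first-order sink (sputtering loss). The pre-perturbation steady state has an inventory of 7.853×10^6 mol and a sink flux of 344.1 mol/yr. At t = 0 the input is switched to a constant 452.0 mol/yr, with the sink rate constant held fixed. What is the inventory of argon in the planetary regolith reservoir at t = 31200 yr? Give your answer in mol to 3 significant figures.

Residence time τ = M₀/F₀ = 22820 yr. The eventual steady state is M_∞ = M₀·(F₁/F₀) = 7.853×10^6 × 452.0/344.1 = 1.0315×10^7 mol.
The anomaly ΔM(t) = M(t) − M_∞ decays as ΔM₀·e^(−t/τ) with ΔM₀ = 7.853×10^6 − 1.0315×10^7 = −2.462×10^6 mol.
At t = 31200 yr, e^(−t/τ) = e^(−1.367) = 0.2548, so ΔM = −627500 mol and M = 1.0315×10^7 − 627500 = 9.6879×10^6 mol.

9.69×10^6 mol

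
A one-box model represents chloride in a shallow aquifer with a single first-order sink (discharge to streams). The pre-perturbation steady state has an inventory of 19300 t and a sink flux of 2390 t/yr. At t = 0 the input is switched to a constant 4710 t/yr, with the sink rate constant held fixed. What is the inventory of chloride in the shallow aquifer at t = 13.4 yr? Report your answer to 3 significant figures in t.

Residence time τ = M₀/F₀ = 8.075 yr. The eventual steady state is M_∞ = M₀·(F₁/F₀) = 19300 × 4710/2390 = 38035 t.
The anomaly ΔM(t) = M(t) − M_∞ decays as ΔM₀·e^(−t/τ) with ΔM₀ = 19300 − 38035 = −18730 t.
At t = 13.4 yr, e^(−t/τ) = e^(−1.659) = 0.1903, so ΔM = −3564 t and M = 38035 − 3564 = 34470 t.

34500 t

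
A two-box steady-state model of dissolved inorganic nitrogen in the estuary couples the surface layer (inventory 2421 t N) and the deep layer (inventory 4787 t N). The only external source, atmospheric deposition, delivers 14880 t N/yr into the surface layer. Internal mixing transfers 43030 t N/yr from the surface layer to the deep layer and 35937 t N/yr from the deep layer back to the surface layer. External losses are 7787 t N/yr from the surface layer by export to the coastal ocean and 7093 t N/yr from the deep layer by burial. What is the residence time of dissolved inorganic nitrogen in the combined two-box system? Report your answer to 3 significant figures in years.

For the system as a whole, the A↔B exchange is internal and contributes nothing to the throughput; only the external sinks remove mass.
M_total = 2421 + 4787 = 7208.0 t N.
ΣF_external_out = 7787 + 7093 = 14880 t N/yr.
τ = M_total / ΣF_ext = 7208.0 / 14880 = 0.4844 yr.

0.484 yr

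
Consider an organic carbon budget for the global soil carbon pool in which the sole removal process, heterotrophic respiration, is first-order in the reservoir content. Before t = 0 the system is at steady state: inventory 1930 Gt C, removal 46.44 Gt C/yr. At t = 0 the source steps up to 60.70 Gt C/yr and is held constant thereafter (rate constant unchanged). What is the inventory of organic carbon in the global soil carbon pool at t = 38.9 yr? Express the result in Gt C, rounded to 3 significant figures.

Residence time τ = M₀/F₀ = 41.56 yr. The eventual steady state is M_∞ = M₀·(F₁/F₀) = 1930 × 60.70/46.44 = 2522.6 Gt C.
The anomaly ΔM(t) = M(t) − M_∞ decays as ΔM₀·e^(−t/τ) with ΔM₀ = 1930 − 2522.6 = −592.6 Gt C.
At t = 38.9 yr, e^(−t/τ) = e^(−0.9360) = 0.3922, so ΔM = −232.4 Gt C and M = 2522.6 − 232.4 = 2290.2 Gt C.

2290 Gt C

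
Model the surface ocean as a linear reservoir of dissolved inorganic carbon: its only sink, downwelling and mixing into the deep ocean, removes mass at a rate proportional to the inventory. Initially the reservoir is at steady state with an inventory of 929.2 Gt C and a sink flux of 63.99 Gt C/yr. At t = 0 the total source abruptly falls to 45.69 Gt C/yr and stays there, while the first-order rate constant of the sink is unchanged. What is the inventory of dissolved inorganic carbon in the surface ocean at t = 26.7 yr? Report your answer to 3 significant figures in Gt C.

706 Gt C

Residence time τ = M₀/F₀ = 14.52 yr. The eventual steady state is M_∞ = M₀·(F₁/F₀) = 929.2 × 45.69/63.99 = 663.47 Gt C.
The anomaly ΔM(t) = M(t) − M_∞ decays as ΔM₀·e^(−t/τ) with ΔM₀ = 929.2 − 663.47 = 265.7 Gt C.
At t = 26.7 yr, e^(−t/τ) = e^(−1.839) = 0.1590, so ΔM = 42.26 Gt C and M = 663.47 + 42.26 = 705.72 Gt C.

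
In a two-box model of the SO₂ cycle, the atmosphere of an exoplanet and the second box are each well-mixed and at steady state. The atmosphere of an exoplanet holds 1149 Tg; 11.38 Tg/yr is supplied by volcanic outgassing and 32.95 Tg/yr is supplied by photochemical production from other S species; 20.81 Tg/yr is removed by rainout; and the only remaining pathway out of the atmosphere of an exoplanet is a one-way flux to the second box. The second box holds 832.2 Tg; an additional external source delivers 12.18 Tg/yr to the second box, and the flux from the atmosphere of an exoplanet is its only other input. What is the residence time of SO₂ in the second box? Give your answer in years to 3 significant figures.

23.3 yr

Balance the atmosphere of an exoplanet: ΣF_in = 11.38 + 32.95 = 44.330 Tg/yr.
Flux to the second box = ΣF_in − (20.81) = 23.520 Tg/yr.
Total input to the second box = 23.520 + 12.18 = 35.700 Tg/yr; at steady state this equals its total output.
τ = M / F = 832.2 / 35.700 = 23.31 yr.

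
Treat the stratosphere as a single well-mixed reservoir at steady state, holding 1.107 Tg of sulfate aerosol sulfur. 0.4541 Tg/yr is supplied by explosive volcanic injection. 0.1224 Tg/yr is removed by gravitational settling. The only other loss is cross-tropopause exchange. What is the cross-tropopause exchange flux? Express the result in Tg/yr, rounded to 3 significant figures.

0.332 Tg/yr

At steady state ΣF_in = ΣF_out.
ΣF_in = 0.45410 Tg/yr.
Cross-tropopause exchange flux = ΣF_in − (0.1224) = 0.45410 − 0.1224 = 0.3317 Tg/yr.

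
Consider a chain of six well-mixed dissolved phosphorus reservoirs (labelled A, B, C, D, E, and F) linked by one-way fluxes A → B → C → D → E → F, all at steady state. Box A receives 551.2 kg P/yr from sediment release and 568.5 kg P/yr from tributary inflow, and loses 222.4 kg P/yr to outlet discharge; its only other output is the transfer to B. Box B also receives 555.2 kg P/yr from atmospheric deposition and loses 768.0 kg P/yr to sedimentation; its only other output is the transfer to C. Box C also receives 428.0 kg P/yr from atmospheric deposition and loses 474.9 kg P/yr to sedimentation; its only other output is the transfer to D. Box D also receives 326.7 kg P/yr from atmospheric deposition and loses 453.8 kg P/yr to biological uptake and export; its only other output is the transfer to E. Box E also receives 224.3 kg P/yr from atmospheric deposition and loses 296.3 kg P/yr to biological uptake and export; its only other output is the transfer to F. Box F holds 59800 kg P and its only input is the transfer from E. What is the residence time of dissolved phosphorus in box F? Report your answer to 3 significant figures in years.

Box A: F(A→B) = (551.2 + 568.5) − 222.4 = 897.30 kg P/yr.
Box B: F(B→C) = (897.30 + 555.2) − 768.0 = 684.50 kg P/yr.
Box C: F(C→D) = (684.50 + 428.0) − 474.9 = 637.60 kg P/yr.
Box D: F(D→E) = (637.60 + 326.7) − 453.8 = 510.50 kg P/yr.
Box E: F(E→F) = (510.50 + 224.3) − 296.3 = 438.50 kg P/yr.
Box F throughput = its input = 438.50 kg P/yr; τ = 59800 / 438.50 = 136.4 yr.

136 yr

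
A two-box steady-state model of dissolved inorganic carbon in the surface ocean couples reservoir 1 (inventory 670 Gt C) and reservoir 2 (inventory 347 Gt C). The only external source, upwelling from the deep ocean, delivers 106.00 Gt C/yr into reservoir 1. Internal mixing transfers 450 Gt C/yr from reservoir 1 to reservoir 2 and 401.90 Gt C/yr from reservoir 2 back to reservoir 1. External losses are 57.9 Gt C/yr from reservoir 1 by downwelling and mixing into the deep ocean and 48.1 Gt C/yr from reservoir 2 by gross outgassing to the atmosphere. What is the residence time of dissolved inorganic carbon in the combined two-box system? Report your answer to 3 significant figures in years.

Treat the two boxes together as one reservoir: the mixing fluxes between them are internal recycling, so τ = ΣM / Σ(external losses).
M_total = 670 + 347 = 1017.0 Gt C.
ΣF_external_out = 57.9 + 48.1 = 106.00 Gt C/yr.
τ = M_total / ΣF_ext = 1017.0 / 106.00 = 9.594 yr.

9.59 yr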